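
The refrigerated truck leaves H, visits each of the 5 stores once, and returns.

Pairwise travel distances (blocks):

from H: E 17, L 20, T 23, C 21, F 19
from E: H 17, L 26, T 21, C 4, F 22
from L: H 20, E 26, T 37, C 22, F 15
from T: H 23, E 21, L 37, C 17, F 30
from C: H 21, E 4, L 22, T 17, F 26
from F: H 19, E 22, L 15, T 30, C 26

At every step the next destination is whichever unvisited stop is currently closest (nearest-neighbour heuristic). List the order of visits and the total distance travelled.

At H the remaining stops are E 17, F 19, L 20, C 21, T 23; go to E.
At E the remaining stops are C 4, T 21, F 22, L 26; go to C.
At C the remaining stops are T 17, L 22, F 26; go to T.
At T the remaining stops are F 30, L 37; go to F.
At F the remaining stops are L 15; go to L.
Return L→H: 20.
Total = 17 + 4 + 17 + 30 + 15 + 20 = 103.

103 blocks along H → E → C → T → F → L → H.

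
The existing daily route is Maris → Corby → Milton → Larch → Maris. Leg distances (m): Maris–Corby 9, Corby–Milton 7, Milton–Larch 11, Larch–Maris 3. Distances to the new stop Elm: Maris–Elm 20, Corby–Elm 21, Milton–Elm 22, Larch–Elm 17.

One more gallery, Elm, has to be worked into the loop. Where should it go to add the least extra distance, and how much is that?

Insertion cost between consecutive stops i–j is d(i,Elm) + d(Elm,j) − d(i,j):
  between Maris and Corby: 20 + 21 − 9 = 32
  between Corby and Milton: 21 + 22 − 7 = 36
  between Milton and Larch: 22 + 17 − 11 = 28
  between Larch and Maris: 17 + 20 − 3 = 34
Cheapest insertion is between Milton and Larch, adding 28.
New total = 30 + 28 = 58.

+28 m — insert Elm between Milton and Larch.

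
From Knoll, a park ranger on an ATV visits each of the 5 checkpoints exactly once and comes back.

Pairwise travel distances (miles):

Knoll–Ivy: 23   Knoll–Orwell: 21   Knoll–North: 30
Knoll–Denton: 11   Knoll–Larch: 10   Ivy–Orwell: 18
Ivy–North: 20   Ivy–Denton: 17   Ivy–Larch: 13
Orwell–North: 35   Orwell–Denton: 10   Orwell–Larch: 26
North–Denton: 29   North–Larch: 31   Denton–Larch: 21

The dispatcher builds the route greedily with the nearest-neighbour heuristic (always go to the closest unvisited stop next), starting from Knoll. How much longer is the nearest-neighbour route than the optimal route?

From Knoll: Larch=10, Denton=11, Orwell=21, Ivy=23, North=30 → choose Larch (10).
From Larch: Ivy=13, Denton=21, Orwell=26, North=31 → choose Ivy (13).
From Ivy: Denton=17, Orwell=18, North=20 → choose Denton (17).
From Denton: Orwell=10, North=29 → choose Orwell (10).
From Orwell: North=35 → choose North (35).
NN route Knoll → Larch → Ivy → Denton → Orwell → North → Knoll costs 115.
Optimal: Knoll → Denton → Orwell → North → Ivy → Larch → Knoll costs 99 (by enumerating all 60 distinct tours).
Excess = 115 − 99 = 16.

The nearest-neighbour route is 16 miles longer than optimal.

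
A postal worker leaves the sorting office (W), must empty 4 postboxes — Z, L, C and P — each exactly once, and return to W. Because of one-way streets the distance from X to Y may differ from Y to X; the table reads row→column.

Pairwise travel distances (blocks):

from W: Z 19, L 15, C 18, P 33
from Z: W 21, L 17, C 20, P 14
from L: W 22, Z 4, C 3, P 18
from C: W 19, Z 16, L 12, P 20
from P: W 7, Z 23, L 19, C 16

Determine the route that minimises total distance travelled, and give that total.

W→Z→L→C→P→W: 19+17+3+20+7 = 66
W→Z→L→P→C→W: 19+17+18+16+19 = 89
W→Z→C→L→P→W: 19+20+12+18+7 = 76
W→Z→C→P→L→W: 19+20+20+19+22 = 100
W→Z→P→L→C→W: 19+14+19+3+19 = 74
W→Z→P→C→L→W: 19+14+16+12+22 = 83
W→L→Z→C→P→W: 15+4+20+20+7 = 66
W→L→Z→P→C→W: 15+4+14+16+19 = 68
W→L→C→Z→P→W: 15+3+16+14+7 = 55
W→L→C→P→Z→W: 15+3+20+23+21 = 82
W→L→P→Z→C→W: 15+18+23+20+19 = 95
W→L→P→C→Z→W: 15+18+16+16+21 = 86
W→C→Z→L→P→W: 18+16+17+18+7 = 76
W→C→Z→P→L→W: 18+16+14+19+22 = 89
… (10 more)
The minimum is 55.
One optimal route: W → L → C → Z → P → W.

55 blocks — the shortest possible round trip.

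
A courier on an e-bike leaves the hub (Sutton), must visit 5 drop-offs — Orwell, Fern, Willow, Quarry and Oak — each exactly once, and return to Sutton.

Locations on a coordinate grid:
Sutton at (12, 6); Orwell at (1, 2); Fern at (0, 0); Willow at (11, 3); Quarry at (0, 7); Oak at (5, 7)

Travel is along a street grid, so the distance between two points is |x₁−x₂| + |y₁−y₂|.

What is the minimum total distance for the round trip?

Minimum total distance: 38.

With 5 stops there are 5!/2 = 60 distinct round trips (a route and its reverse cost the same).
Sutton-Orwell-Fern-Willow-Quarry-Oak-Sutton: 15+3+14+15+5+8 = 60
Sutton-Orwell-Fern-Willow-Oak-Quarry-Sutton: 15+3+14+10+5+13 = 60
Sutton-Orwell-Fern-Quarry-Willow-Oak-Sutton: 15+3+7+15+10+8 = 58
Sutton-Orwell-Fern-Quarry-Oak-Willow-Sutton: 15+3+7+5+10+4 = 44
Sutton-Orwell-Fern-Oak-Willow-Quarry-Sutton: 15+3+12+10+15+13 = 68
Sutton-Orwell-Fern-Oak-Quarry-Willow-Sutton: 15+3+12+5+15+4 = 54
Sutton-Orwell-Willow-Fern-Quarry-Oak-Sutton: 15+11+14+7+5+8 = 60
Sutton-Orwell-Willow-Fern-Oak-Quarry-Sutton: 15+11+14+12+5+13 = 70
Sutton-Orwell-Willow-Quarry-Fern-Oak-Sutton: 15+11+15+7+12+8 = 68
Sutton-Orwell-Willow-Quarry-Oak-Fern-Sutton: 15+11+15+5+12+18 = 76
Sutton-Orwell-Willow-Oak-Fern-Quarry-Sutton: 15+11+10+12+7+13 = 68
Sutton-Orwell-Willow-Oak-Quarry-Fern-Sutton: 15+11+10+5+7+18 = 66
Sutton-Orwell-Quarry-Fern-Willow-Oak-Sutton: 15+6+7+14+10+8 = 60
Sutton-Orwell-Quarry-Fern-Oak-Willow-Sutton: 15+6+7+12+10+4 = 54
… (46 more)
Sutton-Willow-Orwell-Fern-Quarry-Oak-Sutton: 4+11+3+7+5+8 = 38  ← best
The minimum is 38.
One optimal route: Sutton → Willow → Orwell → Fern → Quarry → Oak → Sutton (or its reverse).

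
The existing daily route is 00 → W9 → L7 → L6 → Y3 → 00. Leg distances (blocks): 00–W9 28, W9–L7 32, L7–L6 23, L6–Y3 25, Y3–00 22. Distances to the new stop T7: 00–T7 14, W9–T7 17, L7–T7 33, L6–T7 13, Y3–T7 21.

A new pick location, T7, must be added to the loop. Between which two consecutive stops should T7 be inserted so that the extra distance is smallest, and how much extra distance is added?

Minimum extra distance: 3 blocks, inserting T7 between 00 and W9.

Insertion cost between consecutive stops i–j is d(i,T7) + d(T7,j) − d(i,j):
  between 00 and W9: 14 + 17 − 28 = 3
  between W9 and L7: 17 + 33 − 32 = 18
  between L7 and L6: 33 + 13 − 23 = 23
  between L6 and Y3: 13 + 21 − 25 = 9
  between Y3 and 00: 21 + 14 − 22 = 13
Cheapest insertion is between 00 and W9, adding 3.
New total = 130 + 3 = 133.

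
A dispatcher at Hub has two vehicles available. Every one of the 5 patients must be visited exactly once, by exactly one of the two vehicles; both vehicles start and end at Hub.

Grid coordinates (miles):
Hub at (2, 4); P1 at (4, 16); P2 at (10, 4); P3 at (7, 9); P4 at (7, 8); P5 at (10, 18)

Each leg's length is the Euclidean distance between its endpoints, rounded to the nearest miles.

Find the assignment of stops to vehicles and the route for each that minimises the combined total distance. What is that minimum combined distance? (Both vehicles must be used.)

Minimum combined distance: 50 miles.

Try each way of splitting the stops between the two vehicles (each non-empty) and, for each split, find the best tour for each vehicle:
  {P1} + {P2, P3, P4, P5}: 24 + 38 = 62
  {P2} + {P1, P3, P4, P5}: 16 + 34 = 50
  {P1, P2} + {P3, P4, P5}: 33 + 32 = 65
  {P3} + {P1, P2, P4, P5}: 14 + 41 = 55
  {P1, P3} + {P2, P4, P5}: 27 + 38 = 65
  {P2, P3} + {P1, P4, P5}: 21 + 34 = 55
  … (15 splits in total)
Best: vehicle 1 Hub → P2 → Hub = 16; vehicle 2 Hub → P1 → P5 → P3 → P4 → Hub = 34; combined 50.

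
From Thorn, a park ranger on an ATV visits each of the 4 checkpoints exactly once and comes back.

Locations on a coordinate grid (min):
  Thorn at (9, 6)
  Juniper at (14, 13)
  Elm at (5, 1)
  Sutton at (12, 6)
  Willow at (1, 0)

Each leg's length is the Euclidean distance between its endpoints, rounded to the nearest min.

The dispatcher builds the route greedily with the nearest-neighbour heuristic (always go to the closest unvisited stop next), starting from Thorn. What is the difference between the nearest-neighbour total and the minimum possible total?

Thorn: Sutton=3, Elm=6, Juniper=9, Willow=10 ⇒ Sutton
Sutton: Juniper=7, Elm=9, Willow=13 ⇒ Juniper
Juniper: Elm=15, Willow=18 ⇒ Elm
Elm: Willow=4 ⇒ Willow
NN route Thorn → Sutton → Juniper → Elm → Willow → Thorn costs 39.
Optimal: Thorn → Elm → Willow → Juniper → Sutton → Thorn costs 38 (by enumerating all 12 distinct tours).
Excess = 39 − 38 = 1.

1 min longer than the optimal tour.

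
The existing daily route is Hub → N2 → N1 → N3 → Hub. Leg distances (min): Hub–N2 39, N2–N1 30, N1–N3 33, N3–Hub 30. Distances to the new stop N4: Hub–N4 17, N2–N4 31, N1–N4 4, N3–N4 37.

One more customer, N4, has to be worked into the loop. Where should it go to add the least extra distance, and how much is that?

Insertion cost between consecutive stops i–j is d(i,N4) + d(N4,j) − d(i,j):
  between Hub and N2: 17 + 31 − 39 = 9
  between N2 and N1: 31 + 4 − 30 = 5
  between N1 and N3: 4 + 37 − 33 = 8
  between N3 and Hub: 37 + 17 − 30 = 24
Cheapest insertion is between N2 and N1, adding 5.
New total = 132 + 5 = 137.

+5 min — insert N4 between N2 and N1.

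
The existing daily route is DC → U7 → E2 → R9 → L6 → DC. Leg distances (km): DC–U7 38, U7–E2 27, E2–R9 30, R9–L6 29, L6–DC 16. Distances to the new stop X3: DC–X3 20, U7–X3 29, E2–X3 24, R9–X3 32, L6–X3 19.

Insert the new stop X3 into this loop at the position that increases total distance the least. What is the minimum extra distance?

Insertion cost between consecutive stops i–j is d(i,X3) + d(X3,j) − d(i,j):
  between DC and U7: 20 + 29 − 38 = 11
  between U7 and E2: 29 + 24 − 27 = 26
  between E2 and R9: 24 + 32 − 30 = 26
  between R9 and L6: 32 + 19 − 29 = 22
  between L6 and DC: 19 + 20 − 16 = 23
Cheapest insertion is between DC and U7, adding 11.
New total = 140 + 11 = 151.

Adding 11 km by placing X3 on the DC–U7 leg.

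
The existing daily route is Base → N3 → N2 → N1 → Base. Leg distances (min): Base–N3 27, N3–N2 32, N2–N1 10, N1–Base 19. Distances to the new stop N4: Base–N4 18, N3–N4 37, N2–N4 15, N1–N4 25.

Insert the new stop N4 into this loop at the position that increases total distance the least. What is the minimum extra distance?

Insertion cost between consecutive stops i–j is d(i,N4) + d(N4,j) − d(i,j):
  between Base and N3: 18 + 37 − 27 = 28
  between N3 and N2: 37 + 15 − 32 = 20
  between N2 and N1: 15 + 25 − 10 = 30
  between N1 and Base: 25 + 18 − 19 = 24
Cheapest insertion is between N3 and N2, adding 20.
New total = 88 + 20 = 108.

Adding 20 min by placing N4 on the N3–N2 leg.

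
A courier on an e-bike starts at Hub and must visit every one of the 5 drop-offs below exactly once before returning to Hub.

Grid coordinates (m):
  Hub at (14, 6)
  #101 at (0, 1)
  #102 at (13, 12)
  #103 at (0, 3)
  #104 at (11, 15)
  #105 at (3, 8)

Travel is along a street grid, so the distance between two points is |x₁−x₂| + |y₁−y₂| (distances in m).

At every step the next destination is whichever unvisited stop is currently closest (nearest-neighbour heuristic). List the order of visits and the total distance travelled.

At Hub the remaining stops are #102 7, #104 12, #105 13, #103 17, #101 19; go to #102.
At #102 the remaining stops are #104 5, #105 14, #103 22, #101 24; go to #104.
At #104 the remaining stops are #105 15, #103 23, #101 25; go to #105.
At #105 the remaining stops are #103 8, #101 10; go to #103.
At #103 the remaining stops are #101 2; go to #101.
Return #101→Hub: 19.
Total = 7 + 5 + 15 + 8 + 2 + 19 = 56.

56 m along Hub → #102 → #104 → #105 → #103 → #101 → Hub.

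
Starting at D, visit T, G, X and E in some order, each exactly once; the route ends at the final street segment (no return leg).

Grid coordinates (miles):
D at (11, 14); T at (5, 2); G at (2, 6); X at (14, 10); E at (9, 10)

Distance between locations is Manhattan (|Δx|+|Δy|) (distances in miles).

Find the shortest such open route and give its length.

Shortest open route: 30 miles.

There are 4! = 24 possible orderings.
D - T - G - X - E: 18+7+16+5 = 46
D - T - G - E - X: 18+7+11+5 = 41
D - T - X - G - E: 18+17+16+11 = 62
D - T - X - E - G: 18+17+5+11 = 51
D - T - E - G - X: 18+12+11+16 = 57
D - T - E - X - G: 18+12+5+16 = 51
D - G - T - X - E: 17+7+17+5 = 46
D - G - T - E - X: 17+7+12+5 = 41
D - G - X - T - E: 17+16+17+12 = 62
D - G - X - E - T: 17+16+5+12 = 50
D - G - E - T - X: 17+11+12+17 = 57
D - G - E - X - T: 17+11+5+17 = 50
D - X - T - G - E: 7+17+7+11 = 42
D - X - T - E - G: 7+17+12+11 = 47
… (10 more)
D - X - E - G - T: 7+5+11+7 = 30  ← best
The minimum is 30.
One shortest path: D → X → E → G → T.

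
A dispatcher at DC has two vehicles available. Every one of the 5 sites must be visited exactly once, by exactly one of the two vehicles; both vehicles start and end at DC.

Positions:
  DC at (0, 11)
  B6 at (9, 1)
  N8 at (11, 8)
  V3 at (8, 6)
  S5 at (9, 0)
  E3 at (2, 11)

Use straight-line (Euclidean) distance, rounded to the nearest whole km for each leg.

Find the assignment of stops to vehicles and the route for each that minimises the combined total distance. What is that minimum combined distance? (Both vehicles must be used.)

Minimum combined distance: 38 km.

There are 2^4 − 1 = 15 ways to divide the 5 stops into two non-empty groups. For each, the best each vehicle can do is its own shortest tour through its group:
  {B6} + {N8, V3, S5, E3}: 26 + 34 = 60
  {N8} + {B6, V3, S5, E3}: 22 + 30 = 52
  {B6, N8} + {V3, S5, E3}: 31 + 30 = 61
  {V3} + {B6, N8, S5, E3}: 18 + 33 = 51
  {B6, V3} + {N8, S5, E3}: 27 + 33 = 60
  {N8, V3} + {B6, S5, E3}: 24 + 29 = 53
  … (15 splits in total)
  {B6, N8, V3, S5} + {E3}: 34 + 4 = 38  ← best
Best: vehicle 1 DC → N8 → B6 → S5 → V3 → DC = 34; vehicle 2 DC → E3 → DC = 4; combined 38.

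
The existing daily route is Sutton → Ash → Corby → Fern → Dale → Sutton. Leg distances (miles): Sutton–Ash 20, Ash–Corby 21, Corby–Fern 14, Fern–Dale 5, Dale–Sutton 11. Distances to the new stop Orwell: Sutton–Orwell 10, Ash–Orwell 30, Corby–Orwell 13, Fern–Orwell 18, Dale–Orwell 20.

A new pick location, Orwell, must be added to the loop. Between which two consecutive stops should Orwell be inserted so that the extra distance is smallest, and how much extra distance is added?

Insertion cost between consecutive stops i–j is d(i,Orwell) + d(Orwell,j) − d(i,j):
  between Sutton and Ash: 10 + 30 − 20 = 20
  between Ash and Corby: 30 + 13 − 21 = 22
  between Corby and Fern: 13 + 18 − 14 = 17
  between Fern and Dale: 18 + 20 − 5 = 33
  between Dale and Sutton: 20 + 10 − 11 = 19
Cheapest insertion is between Corby and Fern, adding 17.
New total = 71 + 17 = 88.

Minimum extra distance: 17 miles, inserting Orwell between Corby and Fern.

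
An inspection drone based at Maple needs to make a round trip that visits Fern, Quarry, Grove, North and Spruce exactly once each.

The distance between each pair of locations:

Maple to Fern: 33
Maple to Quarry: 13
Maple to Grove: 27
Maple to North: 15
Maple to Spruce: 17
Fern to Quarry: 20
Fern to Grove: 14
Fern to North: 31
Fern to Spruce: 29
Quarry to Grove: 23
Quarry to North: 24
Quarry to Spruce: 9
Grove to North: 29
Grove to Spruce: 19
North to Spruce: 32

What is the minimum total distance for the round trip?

With 5 stops there are 5!/2 = 60 distinct round trips (a route and its reverse cost the same).
Maple - Fern - Quarry - Grove - North - Spruce - Maple: 33+20+23+29+32+17 = 154
Maple - Fern - Quarry - Grove - Spruce - North - Maple: 33+20+23+19+32+15 = 142
Maple - Fern - Quarry - North - Grove - Spruce - Maple: 33+20+24+29+19+17 = 142
Maple - Fern - Quarry - North - Spruce - Grove - Maple: 33+20+24+32+19+27 = 155
Maple - Fern - Quarry - Spruce - Grove - North - Maple: 33+20+9+19+29+15 = 125
Maple - Fern - Quarry - Spruce - North - Grove - Maple: 33+20+9+32+29+27 = 150
Maple - Fern - Grove - Quarry - North - Spruce - Maple: 33+14+23+24+32+17 = 143
Maple - Fern - Grove - Quarry - Spruce - North - Maple: 33+14+23+9+32+15 = 126
Maple - Fern - Grove - North - Quarry - Spruce - Maple: 33+14+29+24+9+17 = 126
Maple - Fern - Grove - North - Spruce - Quarry - Maple: 33+14+29+32+9+13 = 130
Maple - Fern - Grove - Spruce - Quarry - North - Maple: 33+14+19+9+24+15 = 114
Maple - Fern - Grove - Spruce - North - Quarry - Maple: 33+14+19+32+24+13 = 135
Maple - Fern - North - Quarry - Grove - Spruce - Maple: 33+31+24+23+19+17 = 147
Maple - Fern - North - Quarry - Spruce - Grove - Maple: 33+31+24+9+19+27 = 143
… (46 more)
Maple - Quarry - Spruce - Grove - Fern - North - Maple: 13+9+19+14+31+15 = 101  ← best
The minimum is 101.
One optimal route: Maple → Quarry → Spruce → Grove → Fern → North → Maple (or its reverse).

Shortest round trip = 101.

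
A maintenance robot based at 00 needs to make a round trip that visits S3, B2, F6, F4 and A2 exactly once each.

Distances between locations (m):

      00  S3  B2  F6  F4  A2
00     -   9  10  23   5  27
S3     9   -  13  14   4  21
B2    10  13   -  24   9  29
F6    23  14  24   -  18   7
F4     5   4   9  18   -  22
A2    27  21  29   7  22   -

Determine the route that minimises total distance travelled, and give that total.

With 5 stops there are 5!/2 = 60 distinct round trips (a route and its reverse cost the same).
00 → S3 → B2 → F6 → F4 → A2 → 00: 9+13+24+18+22+27 = 113
00 → S3 → B2 → F6 → A2 → F4 → 00: 9+13+24+7+22+5 = 80
00 → S3 → B2 → F4 → F6 → A2 → 00: 9+13+9+18+7+27 = 83
00 → S3 → B2 → F4 → A2 → F6 → 00: 9+13+9+22+7+23 = 83
00 → S3 → B2 → A2 → F6 → F4 → 00: 9+13+29+7+18+5 = 81
00 → S3 → B2 → A2 → F4 → F6 → 00: 9+13+29+22+18+23 = 114
00 → S3 → F6 → B2 → F4 → A2 → 00: 9+14+24+9+22+27 = 105
00 → S3 → F6 → B2 → A2 → F4 → 00: 9+14+24+29+22+5 = 103
00 → S3 → F6 → F4 → B2 → A2 → 00: 9+14+18+9+29+27 = 106
00 → S3 → F6 → F4 → A2 → B2 → 00: 9+14+18+22+29+10 = 102
00 → S3 → F6 → A2 → B2 → F4 → 00: 9+14+7+29+9+5 = 73
00 → S3 → F6 → A2 → F4 → B2 → 00: 9+14+7+22+9+10 = 71
00 → S3 → F4 → B2 → F6 → A2 → 00: 9+4+9+24+7+27 = 80
00 → S3 → F4 → B2 → A2 → F6 → 00: 9+4+9+29+7+23 = 81
… (46 more)
00 → B2 → A2 → F6 → S3 → F4 → 00: 10+29+7+14+4+5 = 69  ← best
The minimum is 69.
One optimal route: 00 → B2 → A2 → F6 → S3 → F4 → 00 (or its reverse).

Minimum total distance: 69 m.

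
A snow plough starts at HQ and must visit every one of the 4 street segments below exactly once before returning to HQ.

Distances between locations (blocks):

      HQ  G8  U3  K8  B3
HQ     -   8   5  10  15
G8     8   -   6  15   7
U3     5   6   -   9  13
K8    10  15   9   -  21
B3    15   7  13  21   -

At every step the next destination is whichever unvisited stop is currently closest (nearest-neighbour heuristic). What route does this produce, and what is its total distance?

Nearest-neighbour total = 49 blocks; route HQ → U3 → G8 → B3 → K8 → HQ.

At HQ the remaining stops are U3 5, G8 8, K8 10, B3 15; go to U3.
At U3 the remaining stops are G8 6, K8 9, B3 13; go to G8.
At G8 the remaining stops are B3 7, K8 15; go to B3.
At B3 the remaining stops are K8 21; go to K8.
Return K8→HQ: 10.
Total = 5 + 6 + 7 + 21 + 10 = 49.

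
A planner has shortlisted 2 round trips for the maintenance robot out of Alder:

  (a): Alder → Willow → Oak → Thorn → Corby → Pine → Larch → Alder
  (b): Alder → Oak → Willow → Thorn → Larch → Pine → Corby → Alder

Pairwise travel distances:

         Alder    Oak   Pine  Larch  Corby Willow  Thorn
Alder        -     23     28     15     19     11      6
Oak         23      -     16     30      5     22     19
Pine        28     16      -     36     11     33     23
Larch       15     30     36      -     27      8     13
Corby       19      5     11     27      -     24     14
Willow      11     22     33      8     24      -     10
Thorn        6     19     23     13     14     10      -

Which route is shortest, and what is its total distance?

128 — (a) is the shortest.

(a): 11 + 22 + 19 + 14 + 11 + 36 + 15 = 128
(b): 23 + 22 + 10 + 13 + 36 + 11 + 19 = 134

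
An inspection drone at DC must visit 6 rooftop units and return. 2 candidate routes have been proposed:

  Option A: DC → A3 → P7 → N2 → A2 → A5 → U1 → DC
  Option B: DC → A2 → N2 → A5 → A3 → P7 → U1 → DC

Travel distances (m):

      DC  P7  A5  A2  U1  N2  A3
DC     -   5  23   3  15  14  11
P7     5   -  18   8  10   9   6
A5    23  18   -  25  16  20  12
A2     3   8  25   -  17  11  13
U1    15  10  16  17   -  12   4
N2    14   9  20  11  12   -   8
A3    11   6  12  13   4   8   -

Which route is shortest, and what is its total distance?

Option A: 11 + 6 + 9 + 11 + 25 + 16 + 15 = 93
Option B: 3 + 11 + 20 + 12 + 6 + 10 + 15 = 77

Shortest is Option B, total 77 m.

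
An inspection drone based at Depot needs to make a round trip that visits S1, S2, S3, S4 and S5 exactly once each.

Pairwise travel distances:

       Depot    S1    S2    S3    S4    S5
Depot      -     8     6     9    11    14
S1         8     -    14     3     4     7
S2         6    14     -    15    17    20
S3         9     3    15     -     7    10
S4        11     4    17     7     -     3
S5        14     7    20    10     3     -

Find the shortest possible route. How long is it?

With 5 stops there are 5!/2 = 60 distinct round trips (a route and its reverse cost the same).
Depot-S1-S2-S3-S4-S5-Depot: 8+14+15+7+3+14 = 61
Depot-S1-S2-S3-S5-S4-Depot: 8+14+15+10+3+11 = 61
Depot-S1-S2-S4-S3-S5-Depot: 8+14+17+7+10+14 = 70
Depot-S1-S2-S4-S5-S3-Depot: 8+14+17+3+10+9 = 61
Depot-S1-S2-S5-S3-S4-Depot: 8+14+20+10+7+11 = 70
Depot-S1-S2-S5-S4-S3-Depot: 8+14+20+3+7+9 = 61
Depot-S1-S3-S2-S4-S5-Depot: 8+3+15+17+3+14 = 60
Depot-S1-S3-S2-S5-S4-Depot: 8+3+15+20+3+11 = 60
Depot-S1-S3-S4-S2-S5-Depot: 8+3+7+17+20+14 = 69
Depot-S1-S3-S4-S5-S2-Depot: 8+3+7+3+20+6 = 47
Depot-S1-S3-S5-S2-S4-Depot: 8+3+10+20+17+11 = 69
Depot-S1-S3-S5-S4-S2-Depot: 8+3+10+3+17+6 = 47
Depot-S1-S4-S2-S3-S5-Depot: 8+4+17+15+10+14 = 68
Depot-S1-S4-S2-S5-S3-Depot: 8+4+17+20+10+9 = 68
… (46 more)
Depot-S2-S3-S1-S4-S5-Depot: 6+15+3+4+3+14 = 45  ← best
The minimum is 45.
One optimal route: Depot → S2 → S3 → S1 → S4 → S5 → Depot (or its reverse).

Minimum total distance: 45.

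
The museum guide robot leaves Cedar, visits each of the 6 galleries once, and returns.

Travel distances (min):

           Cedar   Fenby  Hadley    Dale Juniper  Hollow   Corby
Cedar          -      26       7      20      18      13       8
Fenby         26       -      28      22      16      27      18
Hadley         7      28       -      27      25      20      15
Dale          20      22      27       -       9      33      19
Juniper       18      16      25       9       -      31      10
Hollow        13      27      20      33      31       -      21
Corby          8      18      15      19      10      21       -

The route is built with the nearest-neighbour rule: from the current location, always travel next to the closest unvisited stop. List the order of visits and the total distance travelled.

At Cedar the remaining stops are Hadley 7, Corby 8, Hollow 13, Juniper 18, Dale 20, Fenby 26; go to Hadley.
At Hadley the remaining stops are Corby 15, Hollow 20, Juniper 25, Dale 27, Fenby 28; go to Corby.
At Corby the remaining stops are Juniper 10, Fenby 18, Dale 19, Hollow 21; go to Juniper.
At Juniper the remaining stops are Dale 9, Fenby 16, Hollow 31; go to Dale.
At Dale the remaining stops are Fenby 22, Hollow 33; go to Fenby.
At Fenby the remaining stops are Hollow 27; go to Hollow.
Return Hollow→Cedar: 13.
Total = 7 + 15 + 10 + 9 + 22 + 27 + 13 = 103.

Nearest-neighbour total = 103 min; route Cedar → Hadley → Corby → Juniper → Dale → Fenby → Hollow → Cedar.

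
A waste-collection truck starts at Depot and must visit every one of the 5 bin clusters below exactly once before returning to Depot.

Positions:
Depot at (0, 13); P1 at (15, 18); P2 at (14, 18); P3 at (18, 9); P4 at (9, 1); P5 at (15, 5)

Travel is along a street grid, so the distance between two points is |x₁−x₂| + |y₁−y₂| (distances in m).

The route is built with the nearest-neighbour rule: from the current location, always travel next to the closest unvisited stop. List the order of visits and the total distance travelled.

Depot → [P2:19 / P1:20 / P4:21 / P3:22 / P5:23] → P2 (19)
P2 → [P1:1 / P3:13 / P5:14 / P4:22] → P1 (1)
P1 → [P3:12 / P5:13 / P4:23] → P3 (12)
P3 → [P5:7 / P4:17] → P5 (7)
P5 → [P4:10] → P4 (10)
Return P4→Depot: 21.
Total = 19 + 1 + 12 + 7 + 10 + 21 = 70.

70 m along Depot → P2 → P1 → P3 → P5 → P4 → Depot.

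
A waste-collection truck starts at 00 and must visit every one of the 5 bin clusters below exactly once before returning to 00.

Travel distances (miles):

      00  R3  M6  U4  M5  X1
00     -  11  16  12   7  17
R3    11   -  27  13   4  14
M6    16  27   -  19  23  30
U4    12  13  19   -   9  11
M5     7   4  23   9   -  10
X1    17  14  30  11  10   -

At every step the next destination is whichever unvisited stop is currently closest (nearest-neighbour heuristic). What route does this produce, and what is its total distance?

00 → [M5:7 / R3:11 / U4:12 / M6:16 / X1:17] → M5 (7)
M5 → [R3:4 / U4:9 / X1:10 / M6:23] → R3 (4)
R3 → [U4:13 / X1:14 / M6:27] → U4 (13)
U4 → [X1:11 / M6:19] → X1 (11)
X1 → [M6:30] → M6 (30)
Return M6→00: 16.
Total = 7 + 4 + 13 + 11 + 30 + 16 = 81.

Nearest-neighbour total = 81 miles; route 00 → M5 → R3 → U4 → X1 → M6 → 00.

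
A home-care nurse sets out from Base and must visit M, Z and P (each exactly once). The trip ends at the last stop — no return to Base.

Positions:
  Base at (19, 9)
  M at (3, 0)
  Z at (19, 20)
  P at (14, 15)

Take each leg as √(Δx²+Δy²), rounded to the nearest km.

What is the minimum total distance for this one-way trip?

There are 3! = 6 possible orderings.
Base - M - Z - P: 18+26+7 = 51
Base - M - P - Z: 18+19+7 = 44
Base - Z - M - P: 11+26+19 = 56
Base - Z - P - M: 11+7+19 = 37
Base - P - M - Z: 8+19+26 = 53
Base - P - Z - M: 8+7+26 = 41
The minimum is 37.
One shortest path: Base → Z → P → M.

37 km — the minimum one-way total.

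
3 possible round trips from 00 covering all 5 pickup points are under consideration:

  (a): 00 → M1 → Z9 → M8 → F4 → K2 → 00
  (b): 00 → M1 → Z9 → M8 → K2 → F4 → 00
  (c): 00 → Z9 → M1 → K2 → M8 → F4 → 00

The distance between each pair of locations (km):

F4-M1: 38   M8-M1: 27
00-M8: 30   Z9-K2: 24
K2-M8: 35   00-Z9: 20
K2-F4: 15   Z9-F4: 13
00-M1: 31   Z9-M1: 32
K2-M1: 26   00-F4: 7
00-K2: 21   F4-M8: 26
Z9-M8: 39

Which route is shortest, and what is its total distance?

146 km — (c) is the shortest.

(a): 31 + 32 + 39 + 26 + 15 + 21 = 164
(b): 31 + 32 + 39 + 35 + 15 + 7 = 159
(c): 20 + 32 + 26 + 35 + 26 + 7 = 146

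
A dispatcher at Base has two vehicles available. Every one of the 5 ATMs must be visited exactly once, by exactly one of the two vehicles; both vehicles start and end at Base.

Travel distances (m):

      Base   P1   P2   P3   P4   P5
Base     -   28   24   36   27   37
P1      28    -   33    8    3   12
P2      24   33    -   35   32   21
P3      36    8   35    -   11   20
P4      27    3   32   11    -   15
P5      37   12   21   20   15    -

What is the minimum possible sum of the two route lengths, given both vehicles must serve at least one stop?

Minimum combined distance: 143 m.

Try each way of splitting the stops between the two vehicles (each non-empty) and, for each split, find the best tour for each vehicle:
  {P1} + {P2, P3, P4, P5}: 56 + 103 = 159
  {P2} + {P1, P3, P4, P5}: 48 + 95 = 143
  {P1, P2} + {P3, P4, P5}: 85 + 95 = 180
  {P3} + {P1, P2, P4, P5}: 72 + 87 = 159
  {P1, P3} + {P2, P4, P5}: 72 + 87 = 159
  {P2, P3} + {P1, P4, P5}: 95 + 79 = 174
  … (15 splits in total)
Best: vehicle 1 Base → P2 → Base = 48; vehicle 2 Base → P4 → P1 → P3 → P5 → Base = 95; combined 143.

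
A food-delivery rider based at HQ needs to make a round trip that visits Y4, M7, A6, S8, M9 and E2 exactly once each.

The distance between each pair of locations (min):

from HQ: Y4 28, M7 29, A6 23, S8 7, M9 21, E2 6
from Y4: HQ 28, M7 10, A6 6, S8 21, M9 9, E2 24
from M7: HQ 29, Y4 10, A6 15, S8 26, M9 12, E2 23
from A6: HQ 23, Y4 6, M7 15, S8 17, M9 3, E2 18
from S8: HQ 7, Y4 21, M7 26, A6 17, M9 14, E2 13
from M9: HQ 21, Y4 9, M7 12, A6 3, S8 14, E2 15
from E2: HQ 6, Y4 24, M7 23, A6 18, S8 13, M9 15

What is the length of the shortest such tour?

69 min — the shortest possible round trip.

HQ-Y4-M7-A6-S8-M9-E2-HQ: 28+10+15+17+14+15+6 = 105
HQ-Y4-M7-A6-S8-E2-M9-HQ: 28+10+15+17+13+15+21 = 119
HQ-Y4-M7-A6-M9-S8-E2-HQ: 28+10+15+3+14+13+6 = 89
HQ-Y4-M7-A6-M9-E2-S8-HQ: 28+10+15+3+15+13+7 = 91
HQ-Y4-M7-A6-E2-S8-M9-HQ: 28+10+15+18+13+14+21 = 119
HQ-Y4-M7-A6-E2-M9-S8-HQ: 28+10+15+18+15+14+7 = 107
HQ-Y4-M7-S8-A6-M9-E2-HQ: 28+10+26+17+3+15+6 = 105
HQ-Y4-M7-S8-A6-E2-M9-HQ: 28+10+26+17+18+15+21 = 135
… (352 more)
HQ-S8-M9-A6-Y4-M7-E2-HQ: 7+14+3+6+10+23+6 = 69  ← best
The minimum is 69.
One optimal route: HQ → S8 → M9 → A6 → Y4 → M7 → E2 → HQ (or its reverse).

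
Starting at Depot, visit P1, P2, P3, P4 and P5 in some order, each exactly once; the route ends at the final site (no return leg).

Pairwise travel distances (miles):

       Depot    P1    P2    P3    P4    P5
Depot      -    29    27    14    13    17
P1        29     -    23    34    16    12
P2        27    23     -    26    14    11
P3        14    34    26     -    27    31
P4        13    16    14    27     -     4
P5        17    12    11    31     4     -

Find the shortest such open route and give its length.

70 miles — the minimum one-way total.

There are 5! = 120 possible orderings.
Depot - P1 - P2 - P3 - P4 - P5: 29+23+26+27+4 = 109
Depot - P1 - P2 - P3 - P5 - P4: 29+23+26+31+4 = 113
Depot - P1 - P2 - P4 - P3 - P5: 29+23+14+27+31 = 124
Depot - P1 - P2 - P4 - P5 - P3: 29+23+14+4+31 = 101
Depot - P1 - P2 - P5 - P3 - P4: 29+23+11+31+27 = 121
Depot - P1 - P2 - P5 - P4 - P3: 29+23+11+4+27 = 94
Depot - P1 - P3 - P2 - P4 - P5: 29+34+26+14+4 = 107
Depot - P1 - P3 - P2 - P5 - P4: 29+34+26+11+4 = 104
Depot - P1 - P3 - P4 - P2 - P5: 29+34+27+14+11 = 115
Depot - P1 - P3 - P4 - P5 - P2: 29+34+27+4+11 = 105
Depot - P1 - P3 - P5 - P2 - P4: 29+34+31+11+14 = 119
Depot - P1 - P3 - P5 - P4 - P2: 29+34+31+4+14 = 112
Depot - P1 - P4 - P2 - P3 - P5: 29+16+14+26+31 = 116
Depot - P1 - P4 - P2 - P5 - P3: 29+16+14+11+31 = 101
… (106 more)
Depot - P3 - P2 - P4 - P5 - P1: 14+26+14+4+12 = 70  ← best
The minimum is 70.
One shortest path: Depot → P3 → P2 → P4 → P5 → P1.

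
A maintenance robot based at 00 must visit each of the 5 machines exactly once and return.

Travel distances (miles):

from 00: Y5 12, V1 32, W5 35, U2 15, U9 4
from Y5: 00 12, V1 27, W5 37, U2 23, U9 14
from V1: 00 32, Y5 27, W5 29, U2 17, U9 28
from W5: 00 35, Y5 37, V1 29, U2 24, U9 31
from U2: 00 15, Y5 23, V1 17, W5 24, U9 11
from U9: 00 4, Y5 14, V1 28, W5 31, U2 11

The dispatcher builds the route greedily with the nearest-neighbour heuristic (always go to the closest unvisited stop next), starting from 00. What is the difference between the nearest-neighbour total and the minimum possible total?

24 miles longer than the optimal tour.

From 00: U9=4, Y5=12, U2=15, V1=32, W5=35 → choose U9 (4).
From U9: U2=11, Y5=14, V1=28, W5=31 → choose U2 (11).
From U2: V1=17, Y5=23, W5=24 → choose V1 (17).
From V1: Y5=27, W5=29 → choose Y5 (27).
From Y5: W5=37 → choose W5 (37).
NN route 00 → U9 → U2 → V1 → Y5 → W5 → 00 costs 131.
Optimal: 00 → Y5 → V1 → W5 → U2 → U9 → 00 costs 107 (by enumerating all 60 distinct tours).
Excess = 131 − 107 = 24.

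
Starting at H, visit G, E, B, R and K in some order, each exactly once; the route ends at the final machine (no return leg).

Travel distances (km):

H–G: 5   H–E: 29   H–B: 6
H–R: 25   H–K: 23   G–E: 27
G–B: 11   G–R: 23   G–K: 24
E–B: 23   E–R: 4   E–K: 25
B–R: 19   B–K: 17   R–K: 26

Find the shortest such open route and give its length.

There are 5! = 120 possible orderings.
H→G→E→B→R→K: 5+27+23+19+26 = 100
H→G→E→B→K→R: 5+27+23+17+26 = 98
H→G→E→R→B→K: 5+27+4+19+17 = 72
H→G→E→R→K→B: 5+27+4+26+17 = 79
H→G→E→K→B→R: 5+27+25+17+19 = 93
H→G→E→K→R→B: 5+27+25+26+19 = 102
H→G→B→E→R→K: 5+11+23+4+26 = 69
H→G→B→E→K→R: 5+11+23+25+26 = 90
H→G→B→R→E→K: 5+11+19+4+25 = 64
H→G→B→R→K→E: 5+11+19+26+25 = 86
H→G→B→K→E→R: 5+11+17+25+4 = 62
H→G→B→K→R→E: 5+11+17+26+4 = 63
H→G→R→E→B→K: 5+23+4+23+17 = 72
H→G→R→E→K→B: 5+23+4+25+17 = 74
… (106 more)
The minimum is 62.
One shortest path: H → G → B → K → E → R.

62 km — the minimum one-way total.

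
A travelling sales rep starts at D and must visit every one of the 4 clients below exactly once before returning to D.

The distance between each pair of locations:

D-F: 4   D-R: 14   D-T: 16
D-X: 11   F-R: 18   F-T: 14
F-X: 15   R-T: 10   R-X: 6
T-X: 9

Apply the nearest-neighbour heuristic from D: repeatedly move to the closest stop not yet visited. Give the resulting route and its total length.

Nearest-neighbour total = 47; route D → F → T → X → R → D.

At D the remaining stops are F 4, X 11, R 14, T 16; go to F.
At F the remaining stops are T 14, X 15, R 18; go to T.
At T the remaining stops are X 9, R 10; go to X.
At X the remaining stops are R 6; go to R.
Return R→D: 14.
Total = 4 + 14 + 9 + 6 + 14 = 47.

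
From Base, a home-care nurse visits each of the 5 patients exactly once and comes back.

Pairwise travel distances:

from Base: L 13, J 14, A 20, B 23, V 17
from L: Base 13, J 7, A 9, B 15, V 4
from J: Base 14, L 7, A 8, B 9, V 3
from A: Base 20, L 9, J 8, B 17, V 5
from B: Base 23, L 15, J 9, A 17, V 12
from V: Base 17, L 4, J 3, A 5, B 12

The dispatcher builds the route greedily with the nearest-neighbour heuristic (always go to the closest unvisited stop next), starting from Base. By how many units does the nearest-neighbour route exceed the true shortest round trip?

6 longer than the optimal tour.

From Base: L=13, J=14, V=17, A=20, B=23 → choose L (13).
From L: V=4, J=7, A=9, B=15 → choose V (4).
From V: J=3, A=5, B=12 → choose J (3).
From J: A=8, B=9 → choose A (8).
From A: B=17 → choose B (17).
NN route Base → L → V → J → A → B → Base costs 68.
Optimal: Base → L → A → V → J → B → Base costs 62 (by enumerating all 60 distinct tours).
Excess = 68 − 62 = 6.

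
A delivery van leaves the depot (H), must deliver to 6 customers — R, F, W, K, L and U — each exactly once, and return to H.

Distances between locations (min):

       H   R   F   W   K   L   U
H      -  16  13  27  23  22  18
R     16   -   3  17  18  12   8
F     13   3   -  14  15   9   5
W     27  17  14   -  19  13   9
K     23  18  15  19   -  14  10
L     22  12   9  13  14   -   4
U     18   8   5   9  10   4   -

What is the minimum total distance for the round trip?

Shortest round trip = 83 min.

With 6 stops there are 6!/2 = 360 distinct round trips (a route and its reverse cost the same).
H → R → F → W → K → L → U → H: 16+3+14+19+14+4+18 = 88
H → R → F → W → K → U → L → H: 16+3+14+19+10+4+22 = 88
H → R → F → W → L → K → U → H: 16+3+14+13+14+10+18 = 88
H → R → F → W → L → U → K → H: 16+3+14+13+4+10+23 = 83
H → R → F → W → U → K → L → H: 16+3+14+9+10+14+22 = 88
H → R → F → W → U → L → K → H: 16+3+14+9+4+14+23 = 83
H → R → F → K → W → L → U → H: 16+3+15+19+13+4+18 = 88
H → R → F → K → W → U → L → H: 16+3+15+19+9+4+22 = 88
… (352 more)
The minimum is 83.
One optimal route: H → R → F → W → L → U → K → H (or its reverse).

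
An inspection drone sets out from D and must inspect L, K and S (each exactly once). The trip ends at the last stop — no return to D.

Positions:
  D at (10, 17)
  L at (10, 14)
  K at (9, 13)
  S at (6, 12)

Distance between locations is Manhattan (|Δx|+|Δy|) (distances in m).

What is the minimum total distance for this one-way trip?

There are 3! = 6 possible orderings.
D→L→K→S: 3+2+4 = 9
D→L→S→K: 3+6+4 = 13
D→K→L→S: 5+2+6 = 13
D→K→S→L: 5+4+6 = 15
D→S→L→K: 9+6+2 = 17
D→S→K→L: 9+4+2 = 15
The minimum is 9.
One shortest path: D → L → K → S.

Minimum one-way distance = 9 m.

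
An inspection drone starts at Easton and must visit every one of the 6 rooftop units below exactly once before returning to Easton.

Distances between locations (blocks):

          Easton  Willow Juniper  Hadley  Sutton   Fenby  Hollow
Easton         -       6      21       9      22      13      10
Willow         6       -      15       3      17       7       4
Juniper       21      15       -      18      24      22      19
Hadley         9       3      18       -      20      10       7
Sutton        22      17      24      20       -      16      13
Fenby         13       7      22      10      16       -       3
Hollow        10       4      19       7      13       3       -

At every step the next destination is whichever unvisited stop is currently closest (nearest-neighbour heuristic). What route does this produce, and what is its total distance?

From Easton: distances to unvisited — Willow=6, Hadley=9, Hollow=10, Fenby=13, Juniper=21, Sutton=22. Nearest is Willow (6).
From Willow: distances to unvisited — Hadley=3, Hollow=4, Fenby=7, Juniper=15, Sutton=17. Nearest is Hadley (3).
From Hadley: distances to unvisited — Hollow=7, Fenby=10, Juniper=18, Sutton=20. Nearest is Hollow (7).
From Hollow: distances to unvisited — Fenby=3, Sutton=13, Juniper=19. Nearest is Fenby (3).
From Fenby: distances to unvisited — Sutton=16, Juniper=22. Nearest is Sutton (16).
From Sutton: distances to unvisited — Juniper=24. Nearest is Juniper (24).
Return Juniper→Easton: 21.
Total = 6 + 3 + 7 + 3 + 16 + 24 + 21 = 80.

Nearest-neighbour total = 80 blocks; route Easton → Willow → Hadley → Hollow → Fenby → Sutton → Juniper → Easton.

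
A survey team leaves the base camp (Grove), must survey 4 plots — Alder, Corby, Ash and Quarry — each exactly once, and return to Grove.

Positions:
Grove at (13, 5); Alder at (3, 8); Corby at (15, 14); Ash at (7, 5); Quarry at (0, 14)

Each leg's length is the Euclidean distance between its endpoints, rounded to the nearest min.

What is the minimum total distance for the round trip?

Shortest round trip = 42 min.

Grove-Alder-Corby-Ash-Quarry-Grove: 10+13+12+11+16 = 62
Grove-Alder-Corby-Quarry-Ash-Grove: 10+13+15+11+6 = 55
Grove-Alder-Ash-Corby-Quarry-Grove: 10+5+12+15+16 = 58
Grove-Alder-Ash-Quarry-Corby-Grove: 10+5+11+15+9 = 50
Grove-Alder-Quarry-Corby-Ash-Grove: 10+7+15+12+6 = 50
Grove-Alder-Quarry-Ash-Corby-Grove: 10+7+11+12+9 = 49
Grove-Corby-Alder-Ash-Quarry-Grove: 9+13+5+11+16 = 54
Grove-Corby-Alder-Quarry-Ash-Grove: 9+13+7+11+6 = 46
Grove-Corby-Ash-Alder-Quarry-Grove: 9+12+5+7+16 = 49
Grove-Corby-Quarry-Alder-Ash-Grove: 9+15+7+5+6 = 42
Grove-Ash-Alder-Corby-Quarry-Grove: 6+5+13+15+16 = 55
Grove-Ash-Corby-Alder-Quarry-Grove: 6+12+13+7+16 = 54
The minimum is 42.
One optimal route: Grove → Corby → Quarry → Alder → Ash → Grove (or its reverse).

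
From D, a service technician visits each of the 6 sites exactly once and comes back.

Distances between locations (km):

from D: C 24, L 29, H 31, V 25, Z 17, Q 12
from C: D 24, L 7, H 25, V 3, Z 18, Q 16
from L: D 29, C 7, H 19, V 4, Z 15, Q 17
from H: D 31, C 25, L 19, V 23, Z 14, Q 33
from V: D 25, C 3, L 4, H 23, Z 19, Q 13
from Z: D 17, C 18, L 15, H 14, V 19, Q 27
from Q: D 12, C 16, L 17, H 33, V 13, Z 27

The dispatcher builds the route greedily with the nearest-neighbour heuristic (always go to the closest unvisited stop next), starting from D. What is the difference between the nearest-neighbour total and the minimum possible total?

10 km longer than the optimal tour.

From D: Q=12, Z=17, C=24, V=25, L=29, H=31 → choose Q (12).
From Q: V=13, C=16, L=17, Z=27, H=33 → choose V (13).
From V: C=3, L=4, Z=19, H=23 → choose C (3).
From C: L=7, Z=18, H=25 → choose L (7).
From L: Z=15, H=19 → choose Z (15).
From Z: H=14 → choose H (14).
NN route D → Q → V → C → L → Z → H → D costs 95.
Optimal: D → Z → H → L → C → V → Q → D costs 85 (by enumerating all 360 distinct tours).
Excess = 95 − 85 = 10.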